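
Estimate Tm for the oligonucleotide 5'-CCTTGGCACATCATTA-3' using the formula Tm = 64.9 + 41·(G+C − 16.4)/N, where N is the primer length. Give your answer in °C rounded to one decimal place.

40.8°C

Base counts: A=4, T=5, G=2, C=5; G+C = 7, N = 16.
Tm = 64.9 + 41·(7 − 16.4)/16 = 64.9 + -385.40/16 = 40.8°C.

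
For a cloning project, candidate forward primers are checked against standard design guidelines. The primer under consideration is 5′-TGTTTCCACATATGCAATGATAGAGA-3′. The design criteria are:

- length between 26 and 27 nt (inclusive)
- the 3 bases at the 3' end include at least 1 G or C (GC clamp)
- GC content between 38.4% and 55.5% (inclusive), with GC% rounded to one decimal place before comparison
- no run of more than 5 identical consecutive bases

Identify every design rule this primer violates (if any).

Base counts: A=9, T=8, G=5, C=4 (length 26).
length: length 26 ✓
GC clamp: 3' end AGA has 1 G/C ✓
GC content: GC 9/26 = 34.6%, outside 38.4–55.5% ✗
homopolymer run: longest run = 3 ✓

Fails: GC content.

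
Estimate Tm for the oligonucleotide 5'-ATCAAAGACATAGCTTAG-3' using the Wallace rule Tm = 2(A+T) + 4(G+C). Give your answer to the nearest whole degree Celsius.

Base counts: A=8, T=4, G=3, C=3 (length 18).
Tm = 2·(8+4) + 4·(3+3) = 2·12 + 4·6 = 24 + 24 = 48°C.

48°C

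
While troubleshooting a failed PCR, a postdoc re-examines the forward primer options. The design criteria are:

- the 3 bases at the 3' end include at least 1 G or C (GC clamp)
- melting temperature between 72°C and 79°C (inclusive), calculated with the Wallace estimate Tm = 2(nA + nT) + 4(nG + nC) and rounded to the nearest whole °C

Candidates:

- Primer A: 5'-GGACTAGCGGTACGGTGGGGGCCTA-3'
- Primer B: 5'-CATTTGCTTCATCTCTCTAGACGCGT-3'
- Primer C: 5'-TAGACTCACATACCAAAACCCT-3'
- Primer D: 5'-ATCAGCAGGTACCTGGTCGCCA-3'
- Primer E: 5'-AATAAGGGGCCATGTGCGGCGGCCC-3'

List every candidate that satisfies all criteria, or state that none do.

Primer B only.

Primer A (25 nt, A=4 T=4 G=12 C=5): 3' end CTA has 1 G/C ✓; Tm = 2·8 + 4·17 = 84°C, outside 72–79°C ✗ — fails.
Primer B (26 nt, A=4 T=10 G=4 C=8): 3' end CGT has 2 G/C ✓; Tm = 2·14 + 4·12 = 76°C ✓ — passes.
Primer C (22 nt, A=9 T=4 G=1 C=8): 3' end CCT has 2 G/C ✓; Tm = 2·13 + 4·9 = 62°C, outside 72–79°C ✗ — fails.
Primer D (22 nt, A=5 T=4 G=6 C=7): 3' end CCA has 2 G/C ✓; Tm = 2·9 + 4·13 = 70°C, outside 72–79°C ✗ — fails.
Primer E (25 nt, A=5 T=3 G=10 C=7): 3' end CCC has 3 G/C ✓; Tm = 2·8 + 4·17 = 84°C, outside 72–79°C ✗ — fails.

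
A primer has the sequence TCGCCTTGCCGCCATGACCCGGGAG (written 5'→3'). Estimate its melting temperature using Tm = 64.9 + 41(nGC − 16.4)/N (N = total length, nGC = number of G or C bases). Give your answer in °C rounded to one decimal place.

Base counts: A=3, T=4, G=8, C=10; G+C = 18, N = 25.
Tm = 64.9 + 41·(18 − 16.4)/25 = 64.9 + 65.60/25 = 67.5°C.

67.5°C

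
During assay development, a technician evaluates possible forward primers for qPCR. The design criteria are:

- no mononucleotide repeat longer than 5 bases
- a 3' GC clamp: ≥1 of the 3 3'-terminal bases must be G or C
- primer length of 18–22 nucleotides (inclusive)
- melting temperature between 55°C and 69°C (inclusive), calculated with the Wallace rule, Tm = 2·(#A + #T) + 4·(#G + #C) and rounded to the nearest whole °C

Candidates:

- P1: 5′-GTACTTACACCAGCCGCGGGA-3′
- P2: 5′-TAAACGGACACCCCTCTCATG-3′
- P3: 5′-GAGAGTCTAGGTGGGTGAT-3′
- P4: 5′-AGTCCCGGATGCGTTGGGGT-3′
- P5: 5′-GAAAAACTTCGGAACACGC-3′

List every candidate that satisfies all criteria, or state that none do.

P1, P2, P3, P4 and P5.

P1 (21 nt, A=5 T=3 G=6 C=7): longest run = 3 ✓; 3' end GGA has 2 G/C ✓; length 21 ✓; Tm = 2·8 + 4·13 = 68°C ✓ — passes.
P2 (21 nt, A=6 T=4 G=3 C=8): longest run = 4 ✓; 3' end ATG has 1 G/C ✓; length 21 ✓; Tm = 2·10 + 4·11 = 64°C ✓ — passes.
P3 (19 nt, A=4 T=5 G=9 C=1): longest run = 3 ✓; 3' end GAT has 1 G/C ✓; length 19 ✓; Tm = 2·9 + 4·10 = 58°C ✓ — passes.
P4 (20 nt, A=2 T=5 G=9 C=4): longest run = 4 ✓; 3' end GGT has 2 G/C ✓; length 20 ✓; Tm = 2·7 + 4·13 = 66°C ✓ — passes.
P5 (19 nt, A=8 T=2 G=4 C=5): longest run = 5 ✓; 3' end CGC has 3 G/C ✓; length 19 ✓; Tm = 2·10 + 4·9 = 56°C ✓ — passes.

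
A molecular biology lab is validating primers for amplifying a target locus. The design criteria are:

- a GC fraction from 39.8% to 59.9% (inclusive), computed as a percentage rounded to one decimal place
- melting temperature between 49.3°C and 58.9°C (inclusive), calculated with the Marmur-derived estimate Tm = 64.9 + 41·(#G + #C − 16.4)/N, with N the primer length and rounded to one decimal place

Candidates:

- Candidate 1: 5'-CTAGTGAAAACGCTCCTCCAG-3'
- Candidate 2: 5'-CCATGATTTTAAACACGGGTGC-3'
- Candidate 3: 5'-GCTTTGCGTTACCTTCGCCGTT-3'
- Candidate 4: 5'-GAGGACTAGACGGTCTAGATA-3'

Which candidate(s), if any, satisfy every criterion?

Candidate 1, Candidate 2, Candidate 3 and Candidate 4.

Candidate 1 (21 nt, A=6 T=4 G=4 C=7): GC 11/21 = 52.4% ✓; Tm = 64.9 + 41·(11 − 16.4)/21 = 54.4°C ✓ — passes.
Candidate 2 (22 nt, A=6 T=6 G=5 C=5): GC 10/22 = 45.5% ✓; Tm = 64.9 + 41·(10 − 16.4)/22 = 53.0°C ✓ — passes.
Candidate 3 (22 nt, A=1 T=9 G=5 C=7): GC 12/22 = 54.5% ✓; Tm = 64.9 + 41·(12 − 16.4)/22 = 56.7°C ✓ — passes.
Candidate 4 (21 nt, A=7 T=4 G=7 C=3): GC 10/21 = 47.6% ✓; Tm = 64.9 + 41·(10 − 16.4)/21 = 52.4°C ✓ — passes.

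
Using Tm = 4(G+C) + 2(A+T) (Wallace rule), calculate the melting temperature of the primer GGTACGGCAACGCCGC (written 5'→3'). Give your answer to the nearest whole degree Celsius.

56°C

Base counts: A=3, T=1, G=6, C=6 (length 16).
Tm = 2·(3+1) + 4·(6+6) = 2·4 + 4·12 = 8 + 48 = 56°C.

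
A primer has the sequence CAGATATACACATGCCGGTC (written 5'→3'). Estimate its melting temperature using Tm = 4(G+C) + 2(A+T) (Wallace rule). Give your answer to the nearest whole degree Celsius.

60°C

Base counts: A=6, T=4, G=4, C=6 (length 20).
Tm = 2·(6+4) + 4·(4+6) = 2·10 + 4·10 = 20 + 40 = 60°C.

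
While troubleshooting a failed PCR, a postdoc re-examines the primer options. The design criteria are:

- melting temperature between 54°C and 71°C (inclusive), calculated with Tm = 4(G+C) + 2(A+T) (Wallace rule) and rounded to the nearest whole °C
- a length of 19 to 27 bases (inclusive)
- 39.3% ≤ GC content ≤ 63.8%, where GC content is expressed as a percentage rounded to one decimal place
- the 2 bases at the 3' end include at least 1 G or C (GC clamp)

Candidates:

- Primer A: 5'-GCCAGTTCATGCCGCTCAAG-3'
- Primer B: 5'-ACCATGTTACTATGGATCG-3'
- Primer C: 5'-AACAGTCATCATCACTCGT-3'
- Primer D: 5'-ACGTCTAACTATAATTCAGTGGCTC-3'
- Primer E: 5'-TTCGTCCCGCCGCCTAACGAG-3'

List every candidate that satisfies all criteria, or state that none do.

Primer A, Primer B, Primer C and Primer D.

Primer A (20 nt, A=4 T=4 G=5 C=7): Tm = 2·8 + 4·12 = 64°C ✓; length 20 ✓; GC 12/20 = 60.0% ✓; 3' end AG has 1 G/C ✓ — passes.
Primer B (19 nt, A=5 T=6 G=4 C=4): Tm = 2·11 + 4·8 = 54°C ✓; length 19 ✓; GC 8/19 = 42.1% ✓; 3' end CG has 2 G/C ✓ — passes.
Primer C (19 nt, A=6 T=5 G=2 C=6): Tm = 2·11 + 4·8 = 54°C ✓; length 19 ✓; GC 8/19 = 42.1% ✓; 3' end GT has 1 G/C ✓ — passes.
Primer D (25 nt, A=7 T=8 G=4 C=6): Tm = 2·15 + 4·10 = 70°C ✓; length 25 ✓; GC 10/25 = 40.0% ✓; 3' end TC has 1 G/C ✓ — passes.
Primer E (21 nt, A=3 T=4 G=5 C=9): Tm = 2·7 + 4·14 = 70°C ✓; length 21 ✓; GC 14/21 = 66.7%, outside 39.3–63.8% ✗; 3' end AG has 1 G/C ✓ — fails.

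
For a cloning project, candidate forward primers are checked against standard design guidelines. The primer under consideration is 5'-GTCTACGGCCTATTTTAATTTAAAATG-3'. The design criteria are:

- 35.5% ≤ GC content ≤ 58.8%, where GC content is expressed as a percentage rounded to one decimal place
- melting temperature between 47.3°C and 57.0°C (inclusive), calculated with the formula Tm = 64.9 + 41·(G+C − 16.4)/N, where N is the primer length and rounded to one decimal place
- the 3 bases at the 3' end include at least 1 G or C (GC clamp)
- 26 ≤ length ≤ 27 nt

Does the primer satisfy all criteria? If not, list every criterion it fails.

Base counts: A=8, T=11, G=4, C=4 (length 27).
GC content: GC 8/27 = 29.6%, outside 35.5–58.8% ✗
Tm: Tm = 64.9 + 41·(8 − 16.4)/27 = 52.1°C ✓
GC clamp: 3' end ATG has 1 G/C ✓
length: length 27 ✓

Fails: GC content.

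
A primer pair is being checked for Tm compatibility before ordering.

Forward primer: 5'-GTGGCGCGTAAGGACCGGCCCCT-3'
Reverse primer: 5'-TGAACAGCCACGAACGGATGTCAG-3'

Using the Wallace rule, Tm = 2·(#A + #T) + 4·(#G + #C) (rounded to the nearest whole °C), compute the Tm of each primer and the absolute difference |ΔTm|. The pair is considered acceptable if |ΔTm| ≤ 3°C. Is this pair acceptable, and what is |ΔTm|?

Forward: A=3 T=3 G=9 C=8 → Tm = 2·6 + 4·17 = 80°C.
Reverse: A=8 T=3 G=7 C=6 → Tm = 2·11 + 4·13 = 74°C.
|ΔTm| = |80 − 74| = 6°C, > 3°C.

|ΔTm| = 6°C; the pair is not acceptable.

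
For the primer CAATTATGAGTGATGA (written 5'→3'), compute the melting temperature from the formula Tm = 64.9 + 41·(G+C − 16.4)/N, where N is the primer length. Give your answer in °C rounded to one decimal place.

Base counts: A=6, T=5, G=4, C=1; G+C = 5, N = 16.
Tm = 64.9 + 41·(5 − 16.4)/16 = 64.9 + -467.40/16 = 35.7°C.

35.7°C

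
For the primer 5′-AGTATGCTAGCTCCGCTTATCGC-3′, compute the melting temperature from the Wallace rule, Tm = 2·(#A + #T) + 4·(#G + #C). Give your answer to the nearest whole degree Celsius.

Base counts: A=4, T=7, G=5, C=7 (length 23).
Tm = 2·(4+7) + 4·(5+7) = 2·11 + 4·12 = 22 + 48 = 70°C.

70°C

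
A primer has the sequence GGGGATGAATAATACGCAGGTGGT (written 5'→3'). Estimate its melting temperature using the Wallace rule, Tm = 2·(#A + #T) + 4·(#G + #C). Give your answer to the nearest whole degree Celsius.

72°C

Base counts: A=7, T=5, G=10, C=2 (length 24).
Tm = 2·(7+5) + 4·(10+2) = 2·12 + 4·12 = 24 + 48 = 72°C.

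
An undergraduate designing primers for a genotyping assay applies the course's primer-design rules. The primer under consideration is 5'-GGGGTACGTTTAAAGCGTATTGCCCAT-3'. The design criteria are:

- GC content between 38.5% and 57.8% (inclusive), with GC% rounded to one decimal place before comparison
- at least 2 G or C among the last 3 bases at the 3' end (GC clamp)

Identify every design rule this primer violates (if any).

Base counts: A=6, T=8, G=8, C=5 (length 27).
GC content: GC 13/27 = 48.1% ✓
GC clamp: 3' end CAT has 1 G/C, need ≥2 ✗

Fails: GC clamp.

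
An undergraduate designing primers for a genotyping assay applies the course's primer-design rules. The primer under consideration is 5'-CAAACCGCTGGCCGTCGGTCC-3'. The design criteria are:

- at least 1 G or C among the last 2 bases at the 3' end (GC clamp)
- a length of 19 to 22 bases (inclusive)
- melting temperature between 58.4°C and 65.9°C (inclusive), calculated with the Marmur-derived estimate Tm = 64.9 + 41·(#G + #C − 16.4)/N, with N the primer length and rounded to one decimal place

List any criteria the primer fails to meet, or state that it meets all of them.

Base counts: A=3, T=3, G=6, C=9 (length 21).
GC clamp: 3' end CC has 2 G/C ✓
length: length 21 ✓
Tm: Tm = 64.9 + 41·(15 − 16.4)/21 = 62.2°C ✓

Meets all criteria.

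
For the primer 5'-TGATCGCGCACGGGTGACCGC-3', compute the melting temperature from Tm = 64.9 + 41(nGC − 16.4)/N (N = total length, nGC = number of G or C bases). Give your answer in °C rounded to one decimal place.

62.2°C

Base counts: A=3, T=3, G=8, C=7; G+C = 15, N = 21.
Tm = 64.9 + 41·(15 − 16.4)/21 = 64.9 + -57.40/21 = 62.2°C.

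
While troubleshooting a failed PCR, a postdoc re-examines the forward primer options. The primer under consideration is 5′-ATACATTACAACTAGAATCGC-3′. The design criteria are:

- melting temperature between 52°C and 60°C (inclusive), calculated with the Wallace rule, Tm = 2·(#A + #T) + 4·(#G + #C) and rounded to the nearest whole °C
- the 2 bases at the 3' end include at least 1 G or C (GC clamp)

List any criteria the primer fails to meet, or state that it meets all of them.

Base counts: A=9, T=5, G=2, C=5 (length 21).
Tm: Tm = 2·14 + 4·7 = 56°C ✓
GC clamp: 3' end GC has 2 G/C ✓

Meets all criteria.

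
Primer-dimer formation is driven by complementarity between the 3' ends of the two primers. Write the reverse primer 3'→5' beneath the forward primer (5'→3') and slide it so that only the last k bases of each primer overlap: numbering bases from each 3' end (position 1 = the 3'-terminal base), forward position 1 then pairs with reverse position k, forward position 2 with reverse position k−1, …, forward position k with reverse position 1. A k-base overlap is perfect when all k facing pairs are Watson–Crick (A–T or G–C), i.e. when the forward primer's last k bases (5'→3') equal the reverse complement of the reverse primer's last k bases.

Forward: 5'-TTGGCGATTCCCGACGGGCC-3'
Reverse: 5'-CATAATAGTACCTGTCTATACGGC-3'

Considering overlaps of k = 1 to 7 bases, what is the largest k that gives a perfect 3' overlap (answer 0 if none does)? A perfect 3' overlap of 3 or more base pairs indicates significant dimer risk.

Last 7 bases (5'→3') — forward …ACGGGCC, reverse …ATACGGC.
Reverse complement of the reverse primer's last 7 bases: GCCGTAT; its first k bases are the reverse complement of the reverse primer's last k bases, so a perfect k-base overlap needs the forward primer's last k bases to equal them.
Comparing (forward last k vs required): k=1: C vs G ✗; k=2: CC vs GC ✗; k=3: GCC vs GCC ✓; k=4: GGCC vs GCCG ✗; k=5: GGGCC vs GCCGT ✗; k=6: CGGGCC vs GCCGTA ✗; k=7: ACGGGCC vs GCCGTAT ✗.
Only k = 3 is perfect, so the longest perfect 3' overlap is 3.

Longest perfect overlap: 3 complementary base pairs; significant dimer risk (threshold 3).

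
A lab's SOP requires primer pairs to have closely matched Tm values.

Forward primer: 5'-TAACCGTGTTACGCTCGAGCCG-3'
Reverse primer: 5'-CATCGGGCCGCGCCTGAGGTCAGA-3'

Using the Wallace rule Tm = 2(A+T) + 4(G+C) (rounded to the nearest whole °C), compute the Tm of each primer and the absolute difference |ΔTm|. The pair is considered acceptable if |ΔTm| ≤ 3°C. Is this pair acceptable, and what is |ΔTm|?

|ΔTm| = 12°C; the pair is not acceptable.

Forward: A=4 T=5 G=6 C=7 → Tm = 2·9 + 4·13 = 70°C.
Reverse: A=4 T=3 G=9 C=8 → Tm = 2·7 + 4·17 = 82°C.
|ΔTm| = |70 − 82| = 12°C, > 3°C.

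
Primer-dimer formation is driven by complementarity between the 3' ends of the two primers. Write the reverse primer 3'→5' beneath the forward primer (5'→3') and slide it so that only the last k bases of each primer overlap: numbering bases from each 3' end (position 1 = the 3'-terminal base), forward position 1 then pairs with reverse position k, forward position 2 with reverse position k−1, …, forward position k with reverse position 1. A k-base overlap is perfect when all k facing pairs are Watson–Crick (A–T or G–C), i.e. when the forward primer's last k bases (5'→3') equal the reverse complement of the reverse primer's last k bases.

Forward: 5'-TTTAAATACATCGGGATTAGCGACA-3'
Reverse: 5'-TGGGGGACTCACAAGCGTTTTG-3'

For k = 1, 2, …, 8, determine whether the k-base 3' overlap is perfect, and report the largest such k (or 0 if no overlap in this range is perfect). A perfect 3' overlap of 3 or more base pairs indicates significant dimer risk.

Last 8 bases (5'→3') — forward …TAGCGACA, reverse …GCGTTTTG.
Reverse complement of the reverse primer's last 8 bases: CAAAACGC; its first k bases are the reverse complement of the reverse primer's last k bases, so a perfect k-base overlap needs the forward primer's last k bases to equal them.
Comparing (forward last k vs required): k=1: A vs C ✗; k=2: CA vs CA ✓; k=3: ACA vs CAA ✗; k=4: GACA vs CAAA ✗; k=5: CGACA vs CAAAA ✗; k=6: GCGACA vs CAAAAC ✗; k=7: AGCGACA vs CAAAACG ✗; k=8: TAGCGACA vs CAAAACGC ✗.
Only k = 2 is perfect, so the longest perfect 3' overlap is 2.

Longest perfect overlap: 2 complementary base pairs; below the dimer-risk threshold (threshold 3).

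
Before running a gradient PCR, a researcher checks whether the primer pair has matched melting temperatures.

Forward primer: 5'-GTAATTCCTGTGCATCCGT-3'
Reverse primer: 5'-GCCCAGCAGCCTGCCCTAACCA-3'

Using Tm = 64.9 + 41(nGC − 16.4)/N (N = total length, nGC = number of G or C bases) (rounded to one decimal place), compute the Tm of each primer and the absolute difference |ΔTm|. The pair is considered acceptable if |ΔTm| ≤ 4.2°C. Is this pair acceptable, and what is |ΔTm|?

|ΔTm| = 13.4°C; the pair is not acceptable.

Forward: G+C = 9, N = 19 → Tm = 64.9 + 41·(9 − 16.4)/19 = 48.9°C.
Reverse: G+C = 15, N = 22 → Tm = 64.9 + 41·(15 − 16.4)/22 = 62.3°C.
|ΔTm| = |48.9 − 62.3| = 13.4°C, > 4.2°C.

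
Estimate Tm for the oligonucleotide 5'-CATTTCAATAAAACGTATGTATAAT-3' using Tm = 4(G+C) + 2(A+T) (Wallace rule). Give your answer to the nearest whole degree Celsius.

Base counts: A=11, T=9, G=2, C=3 (length 25).
Tm = 2·(11+9) + 4·(2+3) = 2·20 + 4·5 = 40 + 20 = 60°C.

60°C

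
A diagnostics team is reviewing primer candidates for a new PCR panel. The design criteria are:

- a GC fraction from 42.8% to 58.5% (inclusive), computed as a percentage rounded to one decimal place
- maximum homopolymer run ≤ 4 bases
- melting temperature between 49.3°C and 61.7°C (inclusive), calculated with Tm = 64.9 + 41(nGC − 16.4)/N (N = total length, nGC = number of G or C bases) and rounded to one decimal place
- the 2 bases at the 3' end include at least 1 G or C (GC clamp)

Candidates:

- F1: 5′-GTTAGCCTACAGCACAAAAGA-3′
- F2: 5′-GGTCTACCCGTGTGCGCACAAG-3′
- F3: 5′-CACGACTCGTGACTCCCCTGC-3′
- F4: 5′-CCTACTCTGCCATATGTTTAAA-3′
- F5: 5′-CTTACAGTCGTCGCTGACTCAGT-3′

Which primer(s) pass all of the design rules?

F1 and F5.

F1 (21 nt, A=9 T=3 G=4 C=5): GC 9/21 = 42.9% ✓; longest run = 4 ✓; Tm = 64.9 + 41·(9 − 16.4)/21 = 50.5°C ✓; 3' end GA has 1 G/C ✓ — passes.
F2 (22 nt, A=4 T=4 G=7 C=7): GC 14/22 = 63.6%, outside 42.8–58.5% ✗; longest run = 3 ✓; Tm = 64.9 + 41·(14 − 16.4)/22 = 60.4°C ✓; 3' end AG has 1 G/C ✓ — fails.
F3 (21 nt, A=3 T=4 G=4 C=10): GC 14/21 = 66.7%, outside 42.8–58.5% ✗; longest run = 4 ✓; Tm = 64.9 + 41·(14 − 16.4)/21 = 60.2°C ✓; 3' end GC has 2 G/C ✓ — fails.
F4 (22 nt, A=6 T=8 G=2 C=6): GC 8/22 = 36.4%, outside 42.8–58.5% ✗; longest run = 3 ✓; Tm = 64.9 + 41·(8 − 16.4)/22 = 49.2°C, outside 49.3–61.7°C ✗; 3' end AA has 0 G/C, need ≥1 ✗ — fails.
F5 (23 nt, A=4 T=7 G=5 C=7): GC 12/23 = 52.2% ✓; longest run = 2 ✓; Tm = 64.9 + 41·(12 − 16.4)/23 = 57.1°C ✓; 3' end GT has 1 G/C ✓ — passes.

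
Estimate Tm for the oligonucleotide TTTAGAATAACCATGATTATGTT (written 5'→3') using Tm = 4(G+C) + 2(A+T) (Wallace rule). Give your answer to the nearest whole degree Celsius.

56°C

Base counts: A=8, T=10, G=3, C=2 (length 23).
Tm = 2·(8+10) + 4·(3+2) = 2·18 + 4·5 = 36 + 20 = 56°C.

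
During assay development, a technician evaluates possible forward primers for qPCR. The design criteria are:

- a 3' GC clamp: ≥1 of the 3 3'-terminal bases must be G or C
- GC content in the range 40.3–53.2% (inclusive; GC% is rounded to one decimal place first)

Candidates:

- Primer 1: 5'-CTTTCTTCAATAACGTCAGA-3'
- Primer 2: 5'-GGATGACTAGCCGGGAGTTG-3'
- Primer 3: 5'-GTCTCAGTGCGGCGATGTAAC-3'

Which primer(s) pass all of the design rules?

Primer 1 (20 nt, A=6 T=7 G=2 C=5): 3' end AGA has 1 G/C ✓; GC 7/20 = 35.0%, outside 40.3–53.2% ✗ — fails.
Primer 2 (20 nt, A=4 T=4 G=9 C=3): 3' end TTG has 1 G/C ✓; GC 12/20 = 60.0%, outside 40.3–53.2% ✗ — fails.
Primer 3 (21 nt, A=4 T=5 G=7 C=5): 3' end AAC has 1 G/C ✓; GC 12/21 = 57.1%, outside 40.3–53.2% ✗ — fails.

None of the candidates satisfy all criteria.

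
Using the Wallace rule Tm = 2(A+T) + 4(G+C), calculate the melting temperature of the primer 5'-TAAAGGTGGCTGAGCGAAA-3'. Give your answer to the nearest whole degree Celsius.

56°C

Base counts: A=7, T=3, G=7, C=2 (length 19).
Tm = 2·(7+3) + 4·(7+2) = 2·10 + 4·9 = 20 + 36 = 56°C.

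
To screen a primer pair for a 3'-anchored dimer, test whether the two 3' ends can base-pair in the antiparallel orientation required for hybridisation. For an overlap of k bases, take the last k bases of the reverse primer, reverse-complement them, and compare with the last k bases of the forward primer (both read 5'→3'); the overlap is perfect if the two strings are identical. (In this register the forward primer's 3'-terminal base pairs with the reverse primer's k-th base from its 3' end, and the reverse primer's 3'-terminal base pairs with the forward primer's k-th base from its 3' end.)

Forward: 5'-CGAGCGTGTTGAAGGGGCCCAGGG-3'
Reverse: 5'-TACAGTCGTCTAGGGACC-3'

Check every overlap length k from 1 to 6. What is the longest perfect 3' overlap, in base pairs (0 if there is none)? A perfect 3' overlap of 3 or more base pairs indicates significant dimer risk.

Last 6 bases (5'→3') — forward …CCAGGG, reverse …GGGACC.
Reverse complement of the reverse primer's last 6 bases: GGTCCC; its first k bases are the reverse complement of the reverse primer's last k bases, so a perfect k-base overlap needs the forward primer's last k bases to equal them.
Comparing (forward last k vs required): k=1: G vs G ✓; k=2: GG vs GG ✓; k=3: GGG vs GGT ✗; k=4: AGGG vs GGTC ✗; k=5: CAGGG vs GGTCC ✗; k=6: CCAGGG vs GGTCCC ✗.
Perfect overlaps at k = 1, 2; the largest is 2.

Longest perfect overlap: 2 complementary base pairs; below the dimer-risk threshold (threshold 3).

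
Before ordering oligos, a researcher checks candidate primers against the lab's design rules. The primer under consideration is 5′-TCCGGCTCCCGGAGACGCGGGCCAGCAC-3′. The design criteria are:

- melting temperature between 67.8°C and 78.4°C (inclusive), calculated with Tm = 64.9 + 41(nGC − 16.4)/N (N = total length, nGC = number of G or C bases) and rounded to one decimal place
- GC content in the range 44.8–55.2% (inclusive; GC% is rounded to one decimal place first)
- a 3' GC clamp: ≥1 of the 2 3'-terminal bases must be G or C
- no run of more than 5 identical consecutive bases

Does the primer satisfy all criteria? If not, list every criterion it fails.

Base counts: A=4, T=2, G=10, C=12 (length 28).
Tm: Tm = 64.9 + 41·(22 − 16.4)/28 = 73.1°C ✓
GC content: GC 22/28 = 78.6%, outside 44.8–55.2% ✗
GC clamp: 3' end AC has 1 G/C ✓
homopolymer run: longest run = 3 ✓

Fails: GC content.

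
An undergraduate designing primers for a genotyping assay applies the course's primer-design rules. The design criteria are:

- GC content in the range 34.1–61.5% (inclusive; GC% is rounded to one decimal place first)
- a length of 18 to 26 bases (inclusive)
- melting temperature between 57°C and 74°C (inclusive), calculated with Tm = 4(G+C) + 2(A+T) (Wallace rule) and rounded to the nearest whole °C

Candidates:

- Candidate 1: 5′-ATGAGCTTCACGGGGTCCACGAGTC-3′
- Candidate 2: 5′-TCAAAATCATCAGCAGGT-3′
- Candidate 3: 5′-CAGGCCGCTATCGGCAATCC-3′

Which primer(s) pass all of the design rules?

None of the candidates satisfy all criteria.

Candidate 1 (25 nt, A=5 T=5 G=8 C=7): GC 15/25 = 60.0% ✓; length 25 ✓; Tm = 2·10 + 4·15 = 80°C, outside 57–74°C ✗ — fails.
Candidate 2 (18 nt, A=7 T=4 G=3 C=4): GC 7/18 = 38.9% ✓; length 18 ✓; Tm = 2·11 + 4·7 = 50°C, outside 57–74°C ✗ — fails.
Candidate 3 (20 nt, A=4 T=3 G=5 C=8): GC 13/20 = 65.0%, outside 34.1–61.5% ✗; length 20 ✓; Tm = 2·7 + 4·13 = 66°C ✓ — fails.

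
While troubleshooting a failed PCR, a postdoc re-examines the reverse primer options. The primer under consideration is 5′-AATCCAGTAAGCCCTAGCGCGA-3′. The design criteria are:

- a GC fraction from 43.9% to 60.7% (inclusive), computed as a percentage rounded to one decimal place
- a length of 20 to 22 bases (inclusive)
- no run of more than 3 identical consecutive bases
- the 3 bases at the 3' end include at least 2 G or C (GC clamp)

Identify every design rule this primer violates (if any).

Base counts: A=7, T=3, G=5, C=7 (length 22).
GC content: GC 12/22 = 54.5% ✓
length: length 22 ✓
homopolymer run: longest run = 3 ✓
GC clamp: 3' end CGA has 2 G/C ✓

Meets all criteria.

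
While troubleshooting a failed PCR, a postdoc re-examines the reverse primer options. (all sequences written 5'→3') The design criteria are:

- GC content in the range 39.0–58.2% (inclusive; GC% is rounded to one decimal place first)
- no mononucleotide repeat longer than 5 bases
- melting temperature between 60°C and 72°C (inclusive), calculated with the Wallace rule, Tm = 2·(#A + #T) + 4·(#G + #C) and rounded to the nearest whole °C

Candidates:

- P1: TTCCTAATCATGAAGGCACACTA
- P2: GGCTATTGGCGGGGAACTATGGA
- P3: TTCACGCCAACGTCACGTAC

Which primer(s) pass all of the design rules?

P1 (23 nt, A=8 T=6 G=3 C=6): GC 9/23 = 39.1% ✓; longest run = 2 ✓; Tm = 2·14 + 4·9 = 64°C ✓ — passes.
P2 (23 nt, A=5 T=5 G=10 C=3): GC 13/23 = 56.5% ✓; longest run = 4 ✓; Tm = 2·10 + 4·13 = 72°C ✓ — passes.
P3 (20 nt, A=5 T=4 G=3 C=8): GC 11/20 = 55.0% ✓; longest run = 2 ✓; Tm = 2·9 + 4·11 = 62°C ✓ — passes.

P1, P2 and P3.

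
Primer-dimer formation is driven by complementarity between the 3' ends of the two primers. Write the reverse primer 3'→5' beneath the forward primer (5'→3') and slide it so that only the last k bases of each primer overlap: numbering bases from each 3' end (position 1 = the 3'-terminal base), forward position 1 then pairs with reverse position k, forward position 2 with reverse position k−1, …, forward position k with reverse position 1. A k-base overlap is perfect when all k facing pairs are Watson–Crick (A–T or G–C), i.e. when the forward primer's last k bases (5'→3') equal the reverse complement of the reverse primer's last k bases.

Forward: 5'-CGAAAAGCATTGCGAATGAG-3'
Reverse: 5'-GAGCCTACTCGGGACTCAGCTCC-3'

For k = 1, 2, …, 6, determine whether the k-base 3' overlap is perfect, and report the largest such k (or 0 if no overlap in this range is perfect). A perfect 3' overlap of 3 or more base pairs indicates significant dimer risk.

Longest perfect overlap: 1 complementary base pair; below the dimer-risk threshold (threshold 3).

Last 6 bases (5'→3') — forward …AATGAG, reverse …AGCTCC.
Reverse complement of the reverse primer's last 6 bases: GGAGCT; its first k bases are the reverse complement of the reverse primer's last k bases, so a perfect k-base overlap needs the forward primer's last k bases to equal them.
Comparing (forward last k vs required): k=1: G vs G ✓; k=2: AG vs GG ✗; k=3: GAG vs GGA ✗; k=4: TGAG vs GGAG ✗; k=5: ATGAG vs GGAGC ✗; k=6: AATGAG vs GGAGCT ✗.
Only k = 1 is perfect, so the longest perfect 3' overlap is 1.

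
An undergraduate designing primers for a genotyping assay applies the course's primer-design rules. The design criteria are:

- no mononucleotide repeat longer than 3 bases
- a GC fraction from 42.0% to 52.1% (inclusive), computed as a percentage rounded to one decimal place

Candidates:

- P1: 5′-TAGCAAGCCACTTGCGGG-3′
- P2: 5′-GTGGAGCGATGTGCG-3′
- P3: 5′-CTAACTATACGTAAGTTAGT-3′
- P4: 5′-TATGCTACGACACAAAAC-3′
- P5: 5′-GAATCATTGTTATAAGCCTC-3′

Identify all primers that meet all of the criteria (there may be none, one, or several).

P1 (18 nt, A=4 T=3 G=6 C=5): longest run = 3 ✓; GC 11/18 = 61.1%, outside 42.0–52.1% ✗ — fails.
P2 (15 nt, A=2 T=3 G=8 C=2): longest run = 2 ✓; GC 10/15 = 66.7%, outside 42.0–52.1% ✗ — fails.
P3 (20 nt, A=7 T=7 G=3 C=3): longest run = 2 ✓; GC 6/20 = 30.0%, outside 42.0–52.1% ✗ — fails.
P4 (18 nt, A=8 T=3 G=2 C=5): longest run = 4, exceeds 3 ✗; GC 7/18 = 38.9%, outside 42.0–52.1% ✗ — fails.
P5 (20 nt, A=6 T=7 G=3 C=4): longest run = 2 ✓; GC 7/20 = 35.0%, outside 42.0–52.1% ✗ — fails.

None of the candidates satisfy all criteria.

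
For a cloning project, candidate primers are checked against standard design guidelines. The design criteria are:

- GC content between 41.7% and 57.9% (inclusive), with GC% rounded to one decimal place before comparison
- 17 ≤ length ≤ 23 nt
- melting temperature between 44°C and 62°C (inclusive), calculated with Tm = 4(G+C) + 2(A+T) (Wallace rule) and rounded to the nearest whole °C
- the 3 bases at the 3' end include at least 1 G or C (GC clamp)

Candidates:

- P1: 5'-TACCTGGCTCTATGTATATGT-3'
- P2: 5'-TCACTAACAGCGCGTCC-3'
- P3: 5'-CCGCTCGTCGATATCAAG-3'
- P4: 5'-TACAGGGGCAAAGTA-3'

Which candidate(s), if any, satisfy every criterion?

P1 (21 nt, A=4 T=9 G=4 C=4): GC 8/21 = 38.1%, outside 41.7–57.9% ✗; length 21 ✓; Tm = 2·13 + 4·8 = 58°C ✓; 3' end TGT has 1 G/C ✓ — fails.
P2 (17 nt, A=4 T=3 G=3 C=7): GC 10/17 = 58.8%, outside 41.7–57.9% ✗; length 17 ✓; Tm = 2·7 + 4·10 = 54°C ✓; 3' end TCC has 2 G/C ✓ — fails.
P3 (18 nt, A=4 T=4 G=4 C=6): GC 10/18 = 55.6% ✓; length 18 ✓; Tm = 2·8 + 4·10 = 56°C ✓; 3' end AAG has 1 G/C ✓ — passes.
P4 (15 nt, A=6 T=2 G=5 C=2): GC 7/15 = 46.7% ✓; length 15, outside 17–23 ✗; Tm = 2·8 + 4·7 = 44°C ✓; 3' end GTA has 1 G/C ✓ — fails.

P3 only.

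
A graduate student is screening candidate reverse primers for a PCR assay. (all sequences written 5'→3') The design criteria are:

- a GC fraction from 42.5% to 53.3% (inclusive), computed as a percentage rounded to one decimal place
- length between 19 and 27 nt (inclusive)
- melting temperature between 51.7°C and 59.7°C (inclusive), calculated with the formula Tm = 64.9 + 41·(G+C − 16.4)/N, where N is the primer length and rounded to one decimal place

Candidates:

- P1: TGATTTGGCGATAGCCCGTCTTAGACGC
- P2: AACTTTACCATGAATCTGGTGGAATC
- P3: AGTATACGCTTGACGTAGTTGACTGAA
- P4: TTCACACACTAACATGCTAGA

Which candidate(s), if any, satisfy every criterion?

P1 (28 nt, A=5 T=8 G=8 C=7): GC 15/28 = 53.6%, outside 42.5–53.3% ✗; length 28, outside 19–27 ✗; Tm = 64.9 + 41·(15 − 16.4)/28 = 62.9°C, outside 51.7–59.7°C ✗ — fails.
P2 (26 nt, A=8 T=8 G=5 C=5): GC 10/26 = 38.5%, outside 42.5–53.3% ✗; length 26 ✓; Tm = 64.9 + 41·(10 − 16.4)/26 = 54.8°C ✓ — fails.
P3 (27 nt, A=8 T=8 G=7 C=4): GC 11/27 = 40.7%, outside 42.5–53.3% ✗; length 27 ✓; Tm = 64.9 + 41·(11 − 16.4)/27 = 56.7°C ✓ — fails.
P4 (21 nt, A=8 T=5 G=2 C=6): GC 8/21 = 38.1%, outside 42.5–53.3% ✗; length 21 ✓; Tm = 64.9 + 41·(8 − 16.4)/21 = 48.5°C, outside 51.7–59.7°C ✗ — fails.

None of the candidates satisfy all criteria.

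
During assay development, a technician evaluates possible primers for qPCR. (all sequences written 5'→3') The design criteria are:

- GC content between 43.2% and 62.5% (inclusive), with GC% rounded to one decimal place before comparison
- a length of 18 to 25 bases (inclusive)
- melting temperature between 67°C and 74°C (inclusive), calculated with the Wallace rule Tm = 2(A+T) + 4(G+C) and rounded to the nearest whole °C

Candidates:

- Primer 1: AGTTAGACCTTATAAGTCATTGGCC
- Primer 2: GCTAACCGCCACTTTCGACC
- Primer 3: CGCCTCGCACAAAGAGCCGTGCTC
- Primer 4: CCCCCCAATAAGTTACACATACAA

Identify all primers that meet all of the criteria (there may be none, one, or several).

Primer 1 (25 nt, A=7 T=8 G=5 C=5): GC 10/25 = 40.0%, outside 43.2–62.5% ✗; length 25 ✓; Tm = 2·15 + 4·10 = 70°C ✓ — fails.
Primer 2 (20 nt, A=4 T=4 G=3 C=9): GC 12/20 = 60.0% ✓; length 20 ✓; Tm = 2·8 + 4·12 = 64°C, outside 67–74°C ✗ — fails.
Primer 3 (24 nt, A=5 T=3 G=6 C=10): GC 16/24 = 66.7%, outside 43.2–62.5% ✗; length 24 ✓; Tm = 2·8 + 4·16 = 80°C, outside 67–74°C ✗ — fails.
Primer 4 (24 nt, A=10 T=4 G=1 C=9): GC 10/24 = 41.7%, outside 43.2–62.5% ✗; length 24 ✓; Tm = 2·14 + 4·10 = 68°C ✓ — fails.

None of the candidates satisfy all criteria.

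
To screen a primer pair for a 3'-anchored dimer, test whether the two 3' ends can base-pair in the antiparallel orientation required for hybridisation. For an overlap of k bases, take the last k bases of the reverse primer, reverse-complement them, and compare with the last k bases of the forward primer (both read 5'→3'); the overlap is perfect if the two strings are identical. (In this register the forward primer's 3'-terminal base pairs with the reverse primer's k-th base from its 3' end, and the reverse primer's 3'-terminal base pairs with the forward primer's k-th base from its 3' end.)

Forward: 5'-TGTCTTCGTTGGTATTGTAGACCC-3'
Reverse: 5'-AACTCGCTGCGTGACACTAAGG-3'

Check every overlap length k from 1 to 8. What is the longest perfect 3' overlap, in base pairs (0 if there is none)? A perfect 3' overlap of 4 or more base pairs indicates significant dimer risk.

Longest perfect overlap: 2 complementary base pairs; below the dimer-risk threshold (threshold 4).

Last 8 bases (5'→3') — forward …GTAGACCC, reverse …CACTAAGG.
Reverse complement of the reverse primer's last 8 bases: CCTTAGTG; its first k bases are the reverse complement of the reverse primer's last k bases, so a perfect k-base overlap needs the forward primer's last k bases to equal them.
Comparing (forward last k vs required): k=1: C vs C ✓; k=2: CC vs CC ✓; k=3: CCC vs CCT ✗; k=4: ACCC vs CCTT ✗; k=5: GACCC vs CCTTA ✗; k=6: AGACCC vs CCTTAG ✗; k=7: TAGACCC vs CCTTAGT ✗; k=8: GTAGACCC vs CCTTAGTG ✗.
Perfect overlaps at k = 1, 2; the largest is 2.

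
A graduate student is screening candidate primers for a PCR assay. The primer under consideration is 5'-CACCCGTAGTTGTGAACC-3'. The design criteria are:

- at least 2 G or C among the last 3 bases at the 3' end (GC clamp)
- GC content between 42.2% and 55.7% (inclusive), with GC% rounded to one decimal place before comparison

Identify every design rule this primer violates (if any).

Meets all criteria.

Base counts: A=4, T=4, G=4, C=6 (length 18).
GC clamp: 3' end ACC has 2 G/C ✓
GC content: GC 10/18 = 55.6% ✓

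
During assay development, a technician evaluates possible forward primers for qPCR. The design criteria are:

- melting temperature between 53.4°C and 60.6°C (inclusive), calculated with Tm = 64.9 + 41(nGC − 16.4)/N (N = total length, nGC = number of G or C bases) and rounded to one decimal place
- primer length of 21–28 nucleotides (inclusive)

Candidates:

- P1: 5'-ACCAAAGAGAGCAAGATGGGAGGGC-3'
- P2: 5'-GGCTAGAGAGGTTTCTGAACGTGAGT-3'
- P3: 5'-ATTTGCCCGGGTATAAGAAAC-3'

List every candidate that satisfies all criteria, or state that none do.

P2 only.

P1 (25 nt, A=10 T=1 G=10 C=4): Tm = 64.9 + 41·(14 − 16.4)/25 = 61.0°C, outside 53.4–60.6°C ✗; length 25 ✓ — fails.
P2 (26 nt, A=6 T=7 G=10 C=3): Tm = 64.9 + 41·(13 − 16.4)/26 = 59.5°C ✓; length 26 ✓ — passes.
P3 (21 nt, A=7 T=5 G=5 C=4): Tm = 64.9 + 41·(9 − 16.4)/21 = 50.5°C, outside 53.4–60.6°C ✗; length 21 ✓ — fails.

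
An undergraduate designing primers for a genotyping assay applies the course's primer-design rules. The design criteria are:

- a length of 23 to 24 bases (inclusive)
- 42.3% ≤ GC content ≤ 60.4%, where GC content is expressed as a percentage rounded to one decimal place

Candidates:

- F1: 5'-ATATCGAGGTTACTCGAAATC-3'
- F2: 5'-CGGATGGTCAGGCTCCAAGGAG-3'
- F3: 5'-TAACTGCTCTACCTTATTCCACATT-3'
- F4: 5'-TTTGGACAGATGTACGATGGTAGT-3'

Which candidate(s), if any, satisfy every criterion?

None of the candidates satisfy all criteria.

F1 (21 nt, A=7 T=6 G=4 C=4): length 21, outside 23–24 ✗; GC 8/21 = 38.1%, outside 42.3–60.4% ✗ — fails.
F2 (22 nt, A=5 T=3 G=9 C=5): length 22, outside 23–24 ✗; GC 14/22 = 63.6%, outside 42.3–60.4% ✗ — fails.
F3 (25 nt, A=6 T=10 G=1 C=8): length 25, outside 23–24 ✗; GC 9/25 = 36.0%, outside 42.3–60.4% ✗ — fails.
F4 (24 nt, A=6 T=8 G=8 C=2): length 24 ✓; GC 10/24 = 41.7%, outside 42.3–60.4% ✗ — fails.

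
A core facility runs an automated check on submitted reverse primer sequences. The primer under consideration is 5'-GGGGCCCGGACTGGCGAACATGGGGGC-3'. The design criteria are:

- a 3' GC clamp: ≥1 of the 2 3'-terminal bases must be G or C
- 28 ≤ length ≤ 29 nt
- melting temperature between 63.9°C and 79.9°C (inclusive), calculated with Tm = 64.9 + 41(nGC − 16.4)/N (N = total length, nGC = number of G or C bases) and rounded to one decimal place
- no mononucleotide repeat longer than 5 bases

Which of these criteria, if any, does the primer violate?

Base counts: A=4, T=2, G=14, C=7 (length 27).
GC clamp: 3' end GC has 2 G/C ✓
length: length 27, outside 28–29 ✗
Tm: Tm = 64.9 + 41·(21 − 16.4)/27 = 71.9°C ✓
homopolymer run: longest run = 5 ✓

Fails: length.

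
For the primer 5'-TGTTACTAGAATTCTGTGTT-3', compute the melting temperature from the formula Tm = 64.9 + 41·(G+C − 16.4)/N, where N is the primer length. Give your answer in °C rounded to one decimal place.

43.6°C

Base counts: A=4, T=10, G=4, C=2; G+C = 6, N = 20.
Tm = 64.9 + 41·(6 − 16.4)/20 = 64.9 + -426.40/20 = 43.6°C.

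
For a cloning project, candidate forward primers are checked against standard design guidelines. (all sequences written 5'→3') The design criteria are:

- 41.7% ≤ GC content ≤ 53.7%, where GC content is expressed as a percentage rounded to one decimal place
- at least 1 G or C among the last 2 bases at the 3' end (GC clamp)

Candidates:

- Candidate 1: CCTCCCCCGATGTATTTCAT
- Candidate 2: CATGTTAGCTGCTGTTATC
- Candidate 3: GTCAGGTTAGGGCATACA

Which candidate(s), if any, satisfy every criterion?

Candidate 1 (20 nt, A=3 T=7 G=2 C=8): GC 10/20 = 50.0% ✓; 3' end AT has 0 G/C, need ≥1 ✗ — fails.
Candidate 2 (19 nt, A=3 T=8 G=4 C=4): GC 8/19 = 42.1% ✓; 3' end TC has 1 G/C ✓ — passes.
Candidate 3 (18 nt, A=5 T=4 G=6 C=3): GC 9/18 = 50.0% ✓; 3' end CA has 1 G/C ✓ — passes.

Candidate 2 and Candidate 3.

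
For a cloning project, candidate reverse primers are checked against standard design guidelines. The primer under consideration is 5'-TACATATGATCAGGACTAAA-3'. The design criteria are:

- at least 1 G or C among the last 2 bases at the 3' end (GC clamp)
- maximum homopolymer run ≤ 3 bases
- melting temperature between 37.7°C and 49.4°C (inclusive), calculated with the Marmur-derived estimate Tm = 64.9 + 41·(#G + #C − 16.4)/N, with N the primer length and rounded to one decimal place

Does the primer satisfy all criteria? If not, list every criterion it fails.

Base counts: A=9, T=5, G=3, C=3 (length 20).
GC clamp: 3' end AA has 0 G/C, need ≥1 ✗
homopolymer run: longest run = 3 ✓
Tm: Tm = 64.9 + 41·(6 − 16.4)/20 = 43.6°C ✓

Fails: GC clamp.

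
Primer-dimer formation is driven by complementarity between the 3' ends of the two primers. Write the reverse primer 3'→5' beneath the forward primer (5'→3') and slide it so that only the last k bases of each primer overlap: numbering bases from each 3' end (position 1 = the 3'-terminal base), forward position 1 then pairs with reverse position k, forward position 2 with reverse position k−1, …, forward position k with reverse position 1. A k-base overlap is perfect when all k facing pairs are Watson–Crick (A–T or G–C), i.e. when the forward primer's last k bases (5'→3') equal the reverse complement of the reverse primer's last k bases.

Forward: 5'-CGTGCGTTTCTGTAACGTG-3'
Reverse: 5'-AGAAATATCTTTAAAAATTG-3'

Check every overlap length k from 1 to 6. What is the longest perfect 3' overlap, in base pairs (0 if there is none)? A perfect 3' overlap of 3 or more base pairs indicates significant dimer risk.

Longest perfect overlap: 0 complementary base pairs; below the dimer-risk threshold (threshold 3).

Last 6 bases (5'→3') — forward …AACGTG, reverse …AAATTG.
Reverse complement of the reverse primer's last 6 bases: CAATTT; its first k bases are the reverse complement of the reverse primer's last k bases, so a perfect k-base overlap needs the forward primer's last k bases to equal them.
Comparing (forward last k vs required): k=1: G vs C ✗; k=2: TG vs CA ✗; k=3: GTG vs CAA ✗; k=4: CGTG vs CAAT ✗; k=5: ACGTG vs CAATT ✗; k=6: AACGTG vs CAATTT ✗.
No overlap length from 1 to 6 is perfect, so the longest perfect 3' overlap is 0.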